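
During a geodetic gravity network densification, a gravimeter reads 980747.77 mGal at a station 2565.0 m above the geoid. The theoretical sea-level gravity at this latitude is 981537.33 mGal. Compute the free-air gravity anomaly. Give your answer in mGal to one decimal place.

2.0

Free-air correction = 0.3086 × 2565.0 = 791.56 mGal
Free-air anomaly = 980747.77 − 981537.33 + (791.56) = 2.00 mGal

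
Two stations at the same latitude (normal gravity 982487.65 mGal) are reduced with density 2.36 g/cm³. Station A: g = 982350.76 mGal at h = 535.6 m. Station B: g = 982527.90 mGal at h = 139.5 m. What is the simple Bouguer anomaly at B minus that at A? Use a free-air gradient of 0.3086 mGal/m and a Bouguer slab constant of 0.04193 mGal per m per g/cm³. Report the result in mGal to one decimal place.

94.1

Δg_SB(A) = 982350.76 − 982487.65 + 0.3086×535.6 − 0.04193×2.36×535.6 = -24.60 mGal
Δg_SB(B) = 982527.90 − 982487.65 + 0.3086×139.5 − 0.04193×2.36×139.5 = 69.50 mGal
Difference = 69.50 − (-24.60) = 94.10 mGal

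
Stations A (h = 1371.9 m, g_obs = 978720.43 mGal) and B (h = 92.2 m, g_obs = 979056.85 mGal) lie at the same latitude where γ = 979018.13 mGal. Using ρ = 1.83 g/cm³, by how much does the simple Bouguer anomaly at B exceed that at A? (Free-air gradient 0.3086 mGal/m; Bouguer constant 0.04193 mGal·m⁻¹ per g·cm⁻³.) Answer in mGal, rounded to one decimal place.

39.7

Δg_SB(A) = 978720.43 − 979018.13 + 0.3086×1371.9 − 0.04193×1.83×1371.9 = 20.40 mGal
Δg_SB(B) = 979056.85 − 979018.13 + 0.3086×92.2 − 0.04193×1.83×92.2 = 60.10 mGal
Difference = 60.10 − (20.40) = 39.70 mGal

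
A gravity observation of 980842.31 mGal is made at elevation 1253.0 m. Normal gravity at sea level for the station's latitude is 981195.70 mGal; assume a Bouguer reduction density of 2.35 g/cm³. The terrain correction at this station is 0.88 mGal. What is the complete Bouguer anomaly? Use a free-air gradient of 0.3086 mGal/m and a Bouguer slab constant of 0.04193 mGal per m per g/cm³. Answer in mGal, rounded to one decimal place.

-89.3

Free-air correction = 0.3086 × 1253.0 = 386.68 mGal
Free-air anomaly = 980842.31 − 981195.70 + (386.68) = 33.29 mGal
Bouguer slab correction = 0.04193 × 2.35 × 1253.0 = 123.46 mGal
Simple Bouguer anomaly = 33.29 − (123.46) = -90.17 mGal
Complete Bouguer anomaly = -90.17 + 0.88 = -89.29 mGal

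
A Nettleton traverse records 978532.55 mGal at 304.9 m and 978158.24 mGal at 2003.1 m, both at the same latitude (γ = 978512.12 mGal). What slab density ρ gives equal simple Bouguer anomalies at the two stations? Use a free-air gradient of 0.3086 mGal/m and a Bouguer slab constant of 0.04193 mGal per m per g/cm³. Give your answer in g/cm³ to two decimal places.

Δg_obs = 978158.24 − 978532.55 = -374.31 mGal over Δh = 2003.1 − 304.9 = 1698.2 m
Equal Bouguer anomalies ⇒ Δg_obs + (0.3086 − 0.04193ρ)·Δh = 0
0.3086 − 0.04193ρ = −Δg_obs/Δh = 0.22042
ρ = (0.3086 − 0.22042) / 0.04193 = 2.10 g/cm³

2.10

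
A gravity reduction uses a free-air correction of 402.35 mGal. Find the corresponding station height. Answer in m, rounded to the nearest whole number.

h = 402.35 / 0.3086 = 1303.79 m

1304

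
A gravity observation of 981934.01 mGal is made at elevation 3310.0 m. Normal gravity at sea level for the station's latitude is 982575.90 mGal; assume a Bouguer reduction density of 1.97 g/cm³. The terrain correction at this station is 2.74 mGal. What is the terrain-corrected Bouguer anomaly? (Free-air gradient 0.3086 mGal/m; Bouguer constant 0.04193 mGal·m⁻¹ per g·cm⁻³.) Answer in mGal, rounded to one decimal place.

Free-air correction = 0.3086 × 3310.0 = 1021.47 mGal
Free-air anomaly = 981934.01 − 982575.90 + (1021.47) = 379.58 mGal
Bouguer slab correction = 0.04193 × 1.97 × 3310.0 = 273.41 mGal
Simple Bouguer anomaly = 379.58 − (273.41) = 106.17 mGal
Complete Bouguer anomaly = 106.17 + 2.74 = 108.91 mGal

108.9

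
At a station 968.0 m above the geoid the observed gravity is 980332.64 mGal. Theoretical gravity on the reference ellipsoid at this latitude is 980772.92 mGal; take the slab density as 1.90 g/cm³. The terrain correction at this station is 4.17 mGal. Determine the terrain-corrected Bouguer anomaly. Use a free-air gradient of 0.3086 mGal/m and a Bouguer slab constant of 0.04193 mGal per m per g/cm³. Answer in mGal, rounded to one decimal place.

-214.5

Free-air correction = 0.3086 × 968.0 = 298.72 mGal
Free-air anomaly = 980332.64 − 980772.92 + (298.72) = -141.56 mGal
Bouguer slab correction = 0.04193 × 1.90 × 968.0 = 77.12 mGal
Simple Bouguer anomaly = -141.56 − (77.12) = -218.68 mGal
Complete Bouguer anomaly = -218.68 + 4.17 = -214.51 mGal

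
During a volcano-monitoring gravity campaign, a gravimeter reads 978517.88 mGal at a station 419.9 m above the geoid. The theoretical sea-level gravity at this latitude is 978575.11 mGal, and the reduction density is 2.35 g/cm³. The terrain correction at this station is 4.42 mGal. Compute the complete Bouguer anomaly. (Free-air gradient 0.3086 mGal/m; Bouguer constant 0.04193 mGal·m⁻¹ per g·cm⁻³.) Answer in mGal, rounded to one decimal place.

Free-air correction = 0.3086 × 419.9 = 129.58 mGal
Free-air anomaly = 978517.88 − 978575.11 + (129.58) = 72.35 mGal
Bouguer slab correction = 0.04193 × 2.35 × 419.9 = 41.38 mGal
Simple Bouguer anomaly = 72.35 − (41.38) = 30.97 mGal
Complete Bouguer anomaly = 30.97 + 4.42 = 35.39 mGal

35.4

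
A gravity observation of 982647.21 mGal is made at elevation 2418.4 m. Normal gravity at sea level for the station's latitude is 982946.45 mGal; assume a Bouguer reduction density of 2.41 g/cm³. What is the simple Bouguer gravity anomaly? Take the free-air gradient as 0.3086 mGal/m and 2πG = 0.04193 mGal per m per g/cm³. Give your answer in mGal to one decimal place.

Free-air correction = 0.3086 × 2418.4 = 746.32 mGal
Free-air anomaly = 982647.21 − 982946.45 + (746.32) = 447.08 mGal
Bouguer slab correction = 0.04193 × 2.41 × 2418.4 = 244.38 mGal
Simple Bouguer anomaly = 447.08 − (244.38) = 202.70 mGal

202.7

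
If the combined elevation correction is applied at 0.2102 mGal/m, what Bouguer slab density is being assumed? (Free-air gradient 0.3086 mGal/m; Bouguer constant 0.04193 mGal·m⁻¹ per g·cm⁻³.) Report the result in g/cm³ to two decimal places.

2.35

0.2102 = 0.3086 − 0.04193 × ρ
ρ = (0.3086 − 0.2102) / 0.04193 = 2.35 g/cm³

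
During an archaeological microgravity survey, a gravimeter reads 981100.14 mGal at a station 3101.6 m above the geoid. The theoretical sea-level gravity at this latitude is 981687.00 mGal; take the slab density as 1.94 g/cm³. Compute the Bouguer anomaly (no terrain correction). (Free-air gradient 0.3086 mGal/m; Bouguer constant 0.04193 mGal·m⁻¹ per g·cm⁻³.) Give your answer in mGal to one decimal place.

Free-air correction = 0.3086 × 3101.6 = 957.15 mGal
Free-air anomaly = 981100.14 − 981687.00 + (957.15) = 370.29 mGal
Bouguer slab correction = 0.04193 × 1.94 × 3101.6 = 252.30 mGal
Simple Bouguer anomaly = 370.29 − (252.30) = 117.99 mGal

118.0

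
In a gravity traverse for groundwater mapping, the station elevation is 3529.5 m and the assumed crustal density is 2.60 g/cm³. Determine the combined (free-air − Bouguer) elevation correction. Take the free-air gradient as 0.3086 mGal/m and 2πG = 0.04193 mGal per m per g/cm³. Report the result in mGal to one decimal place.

704.4

Combined gradient = 0.3086 − 0.04193 × 2.60 = 0.1995820 mGal/m
Combined elevation correction = 0.1995820 × 3529.5 = 704.4 mGal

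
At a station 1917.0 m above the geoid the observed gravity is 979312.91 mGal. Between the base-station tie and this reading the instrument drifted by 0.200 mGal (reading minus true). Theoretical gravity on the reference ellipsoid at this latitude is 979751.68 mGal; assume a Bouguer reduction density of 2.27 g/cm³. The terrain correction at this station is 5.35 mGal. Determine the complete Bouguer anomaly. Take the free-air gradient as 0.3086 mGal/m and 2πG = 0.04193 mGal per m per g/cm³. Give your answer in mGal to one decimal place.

-24.5

Drift-corrected reading = 979312.91 − (0.200) = 979312.710 mGal
Free-air correction = 0.3086 × 1917.0 = 591.59 mGal
Free-air anomaly = 979312.710 − 979751.68 + (591.59) = 152.620 mGal
Bouguer slab correction = 0.04193 × 2.27 × 1917.0 = 182.46 mGal
Simple Bouguer anomaly = 152.620 − (182.46) = -29.840 mGal
Complete Bouguer anomaly = -29.840 + 5.35 = -24.490 mGal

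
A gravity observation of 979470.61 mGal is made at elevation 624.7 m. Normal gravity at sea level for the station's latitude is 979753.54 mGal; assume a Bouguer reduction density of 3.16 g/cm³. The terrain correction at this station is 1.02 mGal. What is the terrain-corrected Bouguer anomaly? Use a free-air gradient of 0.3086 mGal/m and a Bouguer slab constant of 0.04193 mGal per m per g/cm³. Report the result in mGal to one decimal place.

-171.9

Free-air correction = 0.3086 × 624.7 = 192.78 mGal
Free-air anomaly = 979470.61 − 979753.54 + (192.78) = -90.15 mGal
Bouguer slab correction = 0.04193 × 3.16 × 624.7 = 82.77 mGal
Simple Bouguer anomaly = -90.15 − (82.77) = -172.92 mGal
Complete Bouguer anomaly = -172.92 + 1.02 = -171.90 mGal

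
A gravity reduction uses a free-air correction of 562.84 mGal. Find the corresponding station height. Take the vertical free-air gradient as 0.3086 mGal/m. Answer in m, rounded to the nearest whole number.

h = 562.84 / 0.3086 = 1823.85 m

1824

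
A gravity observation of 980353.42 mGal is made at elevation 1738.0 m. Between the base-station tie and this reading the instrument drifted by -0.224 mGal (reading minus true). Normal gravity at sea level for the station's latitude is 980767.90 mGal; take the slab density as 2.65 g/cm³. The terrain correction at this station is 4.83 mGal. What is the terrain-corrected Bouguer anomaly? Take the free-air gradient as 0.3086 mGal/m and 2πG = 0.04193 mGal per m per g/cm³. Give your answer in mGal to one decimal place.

Drift-corrected reading = 980353.42 − (-0.224) = 980353.644 mGal
Free-air correction = 0.3086 × 1738.0 = 536.35 mGal
Free-air anomaly = 980353.644 − 980767.90 + (536.35) = 122.094 mGal
Bouguer slab correction = 0.04193 × 2.65 × 1738.0 = 193.12 mGal
Simple Bouguer anomaly = 122.094 − (193.12) = -71.026 mGal
Complete Bouguer anomaly = -71.026 + 4.83 = -66.196 mGal

-66.2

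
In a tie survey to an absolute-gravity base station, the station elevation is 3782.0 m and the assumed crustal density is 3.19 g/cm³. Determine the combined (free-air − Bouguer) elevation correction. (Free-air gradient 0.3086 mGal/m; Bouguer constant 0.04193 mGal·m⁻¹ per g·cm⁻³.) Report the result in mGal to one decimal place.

661.3

Combined gradient = 0.3086 − 0.04193 × 3.19 = 0.1748433 mGal/m
Combined elevation correction = 0.1748433 × 3782.0 = 661.3 mGal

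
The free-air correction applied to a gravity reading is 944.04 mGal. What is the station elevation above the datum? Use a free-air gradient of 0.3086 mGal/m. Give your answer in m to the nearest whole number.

h = 944.04 / 0.3086 = 3059.11 m

3059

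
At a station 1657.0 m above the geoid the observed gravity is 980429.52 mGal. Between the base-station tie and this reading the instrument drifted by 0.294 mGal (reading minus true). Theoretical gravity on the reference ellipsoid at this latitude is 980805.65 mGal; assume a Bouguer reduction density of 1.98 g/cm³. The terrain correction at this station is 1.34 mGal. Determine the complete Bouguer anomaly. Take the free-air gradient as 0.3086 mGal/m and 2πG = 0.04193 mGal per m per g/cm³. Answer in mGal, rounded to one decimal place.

-1.3

Drift-corrected reading = 980429.52 − (0.294) = 980429.226 mGal
Free-air correction = 0.3086 × 1657.0 = 511.35 mGal
Free-air anomaly = 980429.226 − 980805.65 + (511.35) = 134.926 mGal
Bouguer slab correction = 0.04193 × 1.98 × 1657.0 = 137.57 mGal
Simple Bouguer anomaly = 134.926 − (137.57) = -2.644 mGal
Complete Bouguer anomaly = -2.644 + 1.34 = -1.304 mGal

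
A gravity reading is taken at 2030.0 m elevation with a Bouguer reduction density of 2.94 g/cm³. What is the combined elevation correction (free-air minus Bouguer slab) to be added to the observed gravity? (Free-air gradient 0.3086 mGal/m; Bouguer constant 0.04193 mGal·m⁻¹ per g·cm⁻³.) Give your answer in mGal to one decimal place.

376.2

Combined gradient = 0.3086 − 0.04193 × 2.94 = 0.1853258 mGal/m
Combined elevation correction = 0.1853258 × 2030.0 = 376.2 mGal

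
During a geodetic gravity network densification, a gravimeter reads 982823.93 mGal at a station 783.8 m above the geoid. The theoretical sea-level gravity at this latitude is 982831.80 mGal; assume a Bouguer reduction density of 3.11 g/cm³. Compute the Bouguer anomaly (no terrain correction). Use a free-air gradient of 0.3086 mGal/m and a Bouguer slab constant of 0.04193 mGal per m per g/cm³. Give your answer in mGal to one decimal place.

131.8

Free-air correction = 0.3086 × 783.8 = 241.88 mGal
Free-air anomaly = 982823.93 − 982831.80 + (241.88) = 234.01 mGal
Bouguer slab correction = 0.04193 × 3.11 × 783.8 = 102.21 mGal
Simple Bouguer anomaly = 234.01 − (102.21) = 131.80 mGal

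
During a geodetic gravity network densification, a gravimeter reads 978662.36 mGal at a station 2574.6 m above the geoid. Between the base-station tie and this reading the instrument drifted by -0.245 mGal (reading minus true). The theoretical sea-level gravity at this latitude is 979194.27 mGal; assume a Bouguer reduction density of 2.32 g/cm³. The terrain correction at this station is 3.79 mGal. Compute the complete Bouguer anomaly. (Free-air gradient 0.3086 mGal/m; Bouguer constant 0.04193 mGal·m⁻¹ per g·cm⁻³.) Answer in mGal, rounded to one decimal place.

Drift-corrected reading = 978662.36 − (-0.245) = 978662.605 mGal
Free-air correction = 0.3086 × 2574.6 = 794.52 mGal
Free-air anomaly = 978662.605 − 979194.27 + (794.52) = 262.855 mGal
Bouguer slab correction = 0.04193 × 2.32 × 2574.6 = 250.45 mGal
Simple Bouguer anomaly = 262.855 − (250.45) = 12.405 mGal
Complete Bouguer anomaly = 12.405 + 3.79 = 16.195 mGal

16.2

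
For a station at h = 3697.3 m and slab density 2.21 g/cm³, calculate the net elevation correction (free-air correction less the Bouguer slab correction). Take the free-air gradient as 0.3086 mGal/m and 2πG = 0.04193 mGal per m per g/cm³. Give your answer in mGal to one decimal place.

Combined gradient = 0.3086 − 0.04193 × 2.21 = 0.2159347 mGal/m
Combined elevation correction = 0.2159347 × 3697.3 = 798.4 mGal

798.4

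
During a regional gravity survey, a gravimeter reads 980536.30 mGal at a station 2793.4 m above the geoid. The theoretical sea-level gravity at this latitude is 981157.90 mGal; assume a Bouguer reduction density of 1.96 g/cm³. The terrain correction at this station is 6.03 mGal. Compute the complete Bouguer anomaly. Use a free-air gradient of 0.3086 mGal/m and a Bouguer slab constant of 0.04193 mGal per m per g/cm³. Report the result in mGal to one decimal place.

Free-air correction = 0.3086 × 2793.4 = 862.04 mGal
Free-air anomaly = 980536.30 − 981157.90 + (862.04) = 240.44 mGal
Bouguer slab correction = 0.04193 × 1.96 × 2793.4 = 229.57 mGal
Simple Bouguer anomaly = 240.44 − (229.57) = 10.87 mGal
Complete Bouguer anomaly = 10.87 + 6.03 = 16.90 mGal

16.9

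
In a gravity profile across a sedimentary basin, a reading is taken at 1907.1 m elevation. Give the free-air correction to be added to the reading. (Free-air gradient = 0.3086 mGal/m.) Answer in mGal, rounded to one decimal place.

Free-air correction = 0.3086 × 1907.1 = 588.5 mGal

588.5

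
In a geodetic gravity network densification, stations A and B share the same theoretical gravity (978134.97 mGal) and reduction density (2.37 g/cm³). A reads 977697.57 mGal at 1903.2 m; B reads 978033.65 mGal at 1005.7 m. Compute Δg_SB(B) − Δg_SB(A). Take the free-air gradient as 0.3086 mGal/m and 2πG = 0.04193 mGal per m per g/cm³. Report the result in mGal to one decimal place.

Δg_SB(A) = 977697.57 − 978134.97 + 0.3086×1903.2 − 0.04193×2.37×1903.2 = -39.20 mGal
Δg_SB(B) = 978033.65 − 978134.97 + 0.3086×1005.7 − 0.04193×2.37×1005.7 = 109.10 mGal
Difference = 109.10 − (-39.20) = 148.30 mGal

148.3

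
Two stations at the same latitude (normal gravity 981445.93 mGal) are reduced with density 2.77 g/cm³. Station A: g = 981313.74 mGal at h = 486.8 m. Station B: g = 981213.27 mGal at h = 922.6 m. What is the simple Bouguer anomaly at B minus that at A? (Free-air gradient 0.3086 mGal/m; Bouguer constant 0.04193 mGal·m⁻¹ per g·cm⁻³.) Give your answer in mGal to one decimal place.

Δg_SB(A) = 981313.74 − 981445.93 + 0.3086×486.8 − 0.04193×2.77×486.8 = -38.50 mGal
Δg_SB(B) = 981213.27 − 981445.93 + 0.3086×922.6 − 0.04193×2.77×922.6 = -55.10 mGal
Difference = -55.10 − (-38.50) = -16.60 mGal

-16.6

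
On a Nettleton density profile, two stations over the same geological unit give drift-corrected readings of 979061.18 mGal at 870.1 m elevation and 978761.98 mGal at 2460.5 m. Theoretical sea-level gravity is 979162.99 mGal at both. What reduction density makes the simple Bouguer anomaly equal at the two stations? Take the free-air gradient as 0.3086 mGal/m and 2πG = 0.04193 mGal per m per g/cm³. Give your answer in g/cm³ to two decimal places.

Δg_obs = 978761.98 − 979061.18 = -299.20 mGal over Δh = 2460.5 − 870.1 = 1590.4 m
Equal Bouguer anomalies ⇒ Δg_obs + (0.3086 − 0.04193ρ)·Δh = 0
0.3086 − 0.04193ρ = −Δg_obs/Δh = 0.18813
ρ = (0.3086 − 0.18813) / 0.04193 = 2.87 g/cm³

2.87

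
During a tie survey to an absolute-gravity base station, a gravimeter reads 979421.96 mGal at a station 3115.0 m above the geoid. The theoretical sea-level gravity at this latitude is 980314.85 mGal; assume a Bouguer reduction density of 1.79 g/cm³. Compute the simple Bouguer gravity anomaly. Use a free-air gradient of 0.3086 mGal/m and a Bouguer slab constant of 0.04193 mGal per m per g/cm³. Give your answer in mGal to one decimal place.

-165.4

Free-air correction = 0.3086 × 3115.0 = 961.29 mGal
Free-air anomaly = 979421.96 − 980314.85 + (961.29) = 68.40 mGal
Bouguer slab correction = 0.04193 × 1.79 × 3115.0 = 233.80 mGal
Simple Bouguer anomaly = 68.40 − (233.80) = -165.40 mGal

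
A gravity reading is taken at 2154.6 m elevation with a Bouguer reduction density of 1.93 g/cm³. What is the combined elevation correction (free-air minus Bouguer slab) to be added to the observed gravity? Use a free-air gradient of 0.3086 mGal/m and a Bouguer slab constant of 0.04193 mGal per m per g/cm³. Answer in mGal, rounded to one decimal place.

Combined gradient = 0.3086 − 0.04193 × 1.93 = 0.2276751 mGal/m
Combined elevation correction = 0.2276751 × 2154.6 = 490.5 mGal

490.5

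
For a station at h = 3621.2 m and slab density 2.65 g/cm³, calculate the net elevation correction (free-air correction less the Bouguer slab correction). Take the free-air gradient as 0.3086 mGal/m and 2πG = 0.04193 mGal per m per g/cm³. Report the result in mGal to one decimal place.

715.1

Combined gradient = 0.3086 − 0.04193 × 2.65 = 0.1974855 mGal/m
Combined elevation correction = 0.1974855 × 3621.2 = 715.1 mGal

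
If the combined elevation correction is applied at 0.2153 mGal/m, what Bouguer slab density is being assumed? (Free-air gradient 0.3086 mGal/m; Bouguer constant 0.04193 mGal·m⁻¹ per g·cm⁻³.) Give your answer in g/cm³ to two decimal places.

0.2153 = 0.3086 − 0.04193 × ρ
ρ = (0.3086 − 0.2153) / 0.04193 = 2.23 g/cm³

2.23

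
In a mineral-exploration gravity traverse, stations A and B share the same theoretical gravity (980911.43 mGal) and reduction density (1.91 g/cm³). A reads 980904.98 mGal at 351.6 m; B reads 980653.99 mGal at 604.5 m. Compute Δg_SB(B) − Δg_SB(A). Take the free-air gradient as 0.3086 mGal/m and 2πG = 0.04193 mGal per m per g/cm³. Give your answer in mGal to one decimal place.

Δg_SB(A) = 980904.98 − 980911.43 + 0.3086×351.6 − 0.04193×1.91×351.6 = 73.90 mGal
Δg_SB(B) = 980653.99 − 980911.43 + 0.3086×604.5 − 0.04193×1.91×604.5 = -119.30 mGal
Difference = -119.30 − (73.90) = -193.20 mGal

-193.2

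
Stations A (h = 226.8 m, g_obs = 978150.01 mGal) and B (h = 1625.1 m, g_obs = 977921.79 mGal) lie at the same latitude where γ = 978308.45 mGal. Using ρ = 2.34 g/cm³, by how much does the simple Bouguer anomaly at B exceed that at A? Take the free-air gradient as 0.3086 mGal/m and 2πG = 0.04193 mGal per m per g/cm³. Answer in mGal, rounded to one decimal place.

Δg_SB(A) = 978150.01 − 978308.45 + 0.3086×226.8 − 0.04193×2.34×226.8 = -110.70 mGal
Δg_SB(B) = 977921.79 − 978308.45 + 0.3086×1625.1 − 0.04193×2.34×1625.1 = -44.60 mGal
Difference = -44.60 − (-110.70) = 66.10 mGal

66.1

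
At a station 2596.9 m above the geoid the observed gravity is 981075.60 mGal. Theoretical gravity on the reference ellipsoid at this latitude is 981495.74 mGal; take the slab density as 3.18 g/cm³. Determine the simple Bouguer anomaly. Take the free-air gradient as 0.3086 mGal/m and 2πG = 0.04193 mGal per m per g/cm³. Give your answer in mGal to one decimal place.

35.0

Free-air correction = 0.3086 × 2596.9 = 801.40 mGal
Free-air anomaly = 981075.60 − 981495.74 + (801.40) = 381.26 mGal
Bouguer slab correction = 0.04193 × 3.18 × 2596.9 = 346.26 mGal
Simple Bouguer anomaly = 381.26 − (346.26) = 35.00 mGal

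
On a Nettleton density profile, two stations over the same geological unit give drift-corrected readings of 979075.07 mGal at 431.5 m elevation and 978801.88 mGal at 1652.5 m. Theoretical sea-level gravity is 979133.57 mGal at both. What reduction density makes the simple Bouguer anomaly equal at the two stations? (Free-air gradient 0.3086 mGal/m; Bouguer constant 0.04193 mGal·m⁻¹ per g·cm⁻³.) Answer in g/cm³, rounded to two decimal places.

Δg_obs = 978801.88 − 979075.07 = -273.19 mGal over Δh = 1652.5 − 431.5 = 1221.0 m
Equal Bouguer anomalies ⇒ Δg_obs + (0.3086 − 0.04193ρ)·Δh = 0
0.3086 − 0.04193ρ = −Δg_obs/Δh = 0.22374
ρ = (0.3086 − 0.22374) / 0.04193 = 2.02 g/cm³

2.02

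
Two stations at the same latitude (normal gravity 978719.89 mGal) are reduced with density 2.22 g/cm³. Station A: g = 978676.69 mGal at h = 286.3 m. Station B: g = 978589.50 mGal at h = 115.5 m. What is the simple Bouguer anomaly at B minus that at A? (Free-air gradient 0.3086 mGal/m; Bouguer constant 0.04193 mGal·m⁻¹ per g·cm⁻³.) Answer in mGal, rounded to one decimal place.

Δg_SB(A) = 978676.69 − 978719.89 + 0.3086×286.3 − 0.04193×2.22×286.3 = 18.50 mGal
Δg_SB(B) = 978589.50 − 978719.89 + 0.3086×115.5 − 0.04193×2.22×115.5 = -105.50 mGal
Difference = -105.50 − (18.50) = -124.00 mGal

-124.0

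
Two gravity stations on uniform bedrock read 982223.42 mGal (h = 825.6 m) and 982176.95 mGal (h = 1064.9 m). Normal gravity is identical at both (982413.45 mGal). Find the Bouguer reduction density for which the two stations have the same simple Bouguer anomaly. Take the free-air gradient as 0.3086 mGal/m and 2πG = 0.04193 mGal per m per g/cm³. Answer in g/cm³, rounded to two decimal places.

Δg_obs = 982176.95 − 982223.42 = -46.47 mGal over Δh = 1064.9 − 825.6 = 239.3 m
Equal Bouguer anomalies ⇒ Δg_obs + (0.3086 − 0.04193ρ)·Δh = 0
0.3086 − 0.04193ρ = −Δg_obs/Δh = 0.19419
ρ = (0.3086 − 0.19419) / 0.04193 = 2.73 g/cm³

2.73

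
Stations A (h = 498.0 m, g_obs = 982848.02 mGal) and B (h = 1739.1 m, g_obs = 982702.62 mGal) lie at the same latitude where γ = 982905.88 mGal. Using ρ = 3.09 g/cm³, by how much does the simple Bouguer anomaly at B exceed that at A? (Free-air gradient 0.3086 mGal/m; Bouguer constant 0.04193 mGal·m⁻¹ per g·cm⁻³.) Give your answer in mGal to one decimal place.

Δg_SB(A) = 982848.02 − 982905.88 + 0.3086×498.0 − 0.04193×3.09×498.0 = 31.30 mGal
Δg_SB(B) = 982702.62 − 982905.88 + 0.3086×1739.1 − 0.04193×3.09×1739.1 = 108.10 mGal
Difference = 108.10 − (31.30) = 76.80 mGal

76.8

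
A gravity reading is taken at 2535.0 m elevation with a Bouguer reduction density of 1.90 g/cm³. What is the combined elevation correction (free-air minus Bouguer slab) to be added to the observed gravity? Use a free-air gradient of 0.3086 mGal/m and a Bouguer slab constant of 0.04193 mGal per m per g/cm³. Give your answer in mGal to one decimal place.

Combined gradient = 0.3086 − 0.04193 × 1.90 = 0.2289330 mGal/m
Combined elevation correction = 0.2289330 × 2535.0 = 580.3 mGal

580.3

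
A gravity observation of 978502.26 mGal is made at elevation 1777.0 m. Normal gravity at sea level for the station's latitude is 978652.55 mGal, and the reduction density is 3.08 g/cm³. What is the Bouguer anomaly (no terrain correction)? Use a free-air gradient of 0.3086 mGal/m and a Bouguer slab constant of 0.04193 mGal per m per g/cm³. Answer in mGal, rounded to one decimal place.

168.6

Free-air correction = 0.3086 × 1777.0 = 548.38 mGal
Free-air anomaly = 978502.26 − 978652.55 + (548.38) = 398.09 mGal
Bouguer slab correction = 0.04193 × 3.08 × 1777.0 = 229.49 mGal
Simple Bouguer anomaly = 398.09 − (229.49) = 168.60 mGal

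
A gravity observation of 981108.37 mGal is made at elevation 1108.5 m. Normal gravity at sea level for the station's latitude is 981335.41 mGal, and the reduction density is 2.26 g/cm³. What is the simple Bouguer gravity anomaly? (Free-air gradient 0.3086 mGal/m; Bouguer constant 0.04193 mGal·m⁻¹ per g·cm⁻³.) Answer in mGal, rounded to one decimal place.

10.0

Free-air correction = 0.3086 × 1108.5 = 342.08 mGal
Free-air anomaly = 981108.37 − 981335.41 + (342.08) = 115.04 mGal
Bouguer slab correction = 0.04193 × 2.26 × 1108.5 = 105.04 mGal
Simple Bouguer anomaly = 115.04 − (105.04) = 10.00 mGal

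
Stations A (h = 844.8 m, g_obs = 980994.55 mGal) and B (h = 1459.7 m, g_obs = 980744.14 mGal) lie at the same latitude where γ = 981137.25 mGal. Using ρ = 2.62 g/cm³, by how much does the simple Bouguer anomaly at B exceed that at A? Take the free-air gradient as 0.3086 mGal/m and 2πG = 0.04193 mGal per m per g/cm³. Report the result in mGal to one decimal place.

Δg_SB(A) = 980994.55 − 981137.25 + 0.3086×844.8 − 0.04193×2.62×844.8 = 25.20 mGal
Δg_SB(B) = 980744.14 − 981137.25 + 0.3086×1459.7 − 0.04193×2.62×1459.7 = -103.00 mGal
Difference = -103.00 − (25.20) = -128.20 mGal

-128.2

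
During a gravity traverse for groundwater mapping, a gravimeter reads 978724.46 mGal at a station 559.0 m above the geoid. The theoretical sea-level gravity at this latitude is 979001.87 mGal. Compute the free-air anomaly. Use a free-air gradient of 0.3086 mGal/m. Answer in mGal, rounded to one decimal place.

Free-air correction = 0.3086 × 559.0 = 172.51 mGal
Free-air anomaly = 978724.46 − 979001.87 + (172.51) = -104.90 mGal

-104.9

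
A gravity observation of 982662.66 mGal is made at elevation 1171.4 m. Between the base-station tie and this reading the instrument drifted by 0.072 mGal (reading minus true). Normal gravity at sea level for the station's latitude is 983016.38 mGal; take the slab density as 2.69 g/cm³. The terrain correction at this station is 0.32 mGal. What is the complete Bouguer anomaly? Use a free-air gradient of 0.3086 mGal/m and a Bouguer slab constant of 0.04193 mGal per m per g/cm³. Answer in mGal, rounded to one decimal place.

Drift-corrected reading = 982662.66 − (0.072) = 982662.588 mGal
Free-air correction = 0.3086 × 1171.4 = 361.49 mGal
Free-air anomaly = 982662.588 − 983016.38 + (361.49) = 7.698 mGal
Bouguer slab correction = 0.04193 × 2.69 × 1171.4 = 132.12 mGal
Simple Bouguer anomaly = 7.698 − (132.12) = -124.422 mGal
Complete Bouguer anomaly = -124.422 + 0.32 = -124.102 mGal

-124.1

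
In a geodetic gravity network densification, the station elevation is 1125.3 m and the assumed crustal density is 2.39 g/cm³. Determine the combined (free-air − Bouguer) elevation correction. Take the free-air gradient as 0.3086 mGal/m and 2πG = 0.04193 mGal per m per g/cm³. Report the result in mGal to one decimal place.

234.5

Combined gradient = 0.3086 − 0.04193 × 2.39 = 0.2083873 mGal/m
Combined elevation correction = 0.2083873 × 1125.3 = 234.5 mGal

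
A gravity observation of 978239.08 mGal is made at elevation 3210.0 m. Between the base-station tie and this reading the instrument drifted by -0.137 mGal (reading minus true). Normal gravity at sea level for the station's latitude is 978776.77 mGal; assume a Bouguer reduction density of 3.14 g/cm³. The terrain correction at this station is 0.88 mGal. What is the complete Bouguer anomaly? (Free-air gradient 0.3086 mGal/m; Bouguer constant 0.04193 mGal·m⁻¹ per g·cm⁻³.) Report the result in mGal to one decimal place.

Drift-corrected reading = 978239.08 − (-0.137) = 978239.217 mGal
Free-air correction = 0.3086 × 3210.0 = 990.61 mGal
Free-air anomaly = 978239.217 − 978776.77 + (990.61) = 453.057 mGal
Bouguer slab correction = 0.04193 × 3.14 × 3210.0 = 422.63 mGal
Simple Bouguer anomaly = 453.057 − (422.63) = 30.427 mGal
Complete Bouguer anomaly = 30.427 + 0.88 = 31.307 mGal

31.3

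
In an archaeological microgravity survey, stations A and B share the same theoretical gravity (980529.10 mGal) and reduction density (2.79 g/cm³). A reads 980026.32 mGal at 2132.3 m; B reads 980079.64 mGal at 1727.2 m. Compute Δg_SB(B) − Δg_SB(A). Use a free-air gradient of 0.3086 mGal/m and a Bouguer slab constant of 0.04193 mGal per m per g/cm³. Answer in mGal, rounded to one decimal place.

-24.3

Δg_SB(A) = 980026.32 − 980529.10 + 0.3086×2132.3 − 0.04193×2.79×2132.3 = -94.20 mGal
Δg_SB(B) = 980079.64 − 980529.10 + 0.3086×1727.2 − 0.04193×2.79×1727.2 = -118.50 mGal
Difference = -118.50 − (-94.20) = -24.30 mGal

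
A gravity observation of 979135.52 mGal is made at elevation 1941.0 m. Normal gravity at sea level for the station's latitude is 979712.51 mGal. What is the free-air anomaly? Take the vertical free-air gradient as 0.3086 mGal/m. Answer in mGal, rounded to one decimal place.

22.0

Free-air correction = 0.3086 × 1941.0 = 598.99 mGal
Free-air anomaly = 979135.52 − 979712.51 + (598.99) = 22.00 mGal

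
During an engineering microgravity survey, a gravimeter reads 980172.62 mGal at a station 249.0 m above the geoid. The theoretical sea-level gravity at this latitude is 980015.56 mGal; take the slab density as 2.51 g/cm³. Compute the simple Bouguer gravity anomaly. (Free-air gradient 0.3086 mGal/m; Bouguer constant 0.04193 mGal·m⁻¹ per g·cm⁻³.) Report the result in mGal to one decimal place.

Free-air correction = 0.3086 × 249.0 = 76.84 mGal
Free-air anomaly = 980172.62 − 980015.56 + (76.84) = 233.90 mGal
Bouguer slab correction = 0.04193 × 2.51 × 249.0 = 26.21 mGal
Simple Bouguer anomaly = 233.90 − (26.21) = 207.69 mGal

207.7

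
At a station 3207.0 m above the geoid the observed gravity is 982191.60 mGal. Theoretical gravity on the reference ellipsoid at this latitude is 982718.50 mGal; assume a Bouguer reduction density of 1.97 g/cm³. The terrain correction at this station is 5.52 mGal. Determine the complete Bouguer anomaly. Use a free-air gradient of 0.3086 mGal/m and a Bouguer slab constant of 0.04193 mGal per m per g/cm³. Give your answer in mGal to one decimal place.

203.4

Free-air correction = 0.3086 × 3207.0 = 989.68 mGal
Free-air anomaly = 982191.60 − 982718.50 + (989.68) = 462.78 mGal
Bouguer slab correction = 0.04193 × 1.97 × 3207.0 = 264.90 mGal
Simple Bouguer anomaly = 462.78 − (264.90) = 197.88 mGal
Complete Bouguer anomaly = 197.88 + 5.52 = 203.40 mGal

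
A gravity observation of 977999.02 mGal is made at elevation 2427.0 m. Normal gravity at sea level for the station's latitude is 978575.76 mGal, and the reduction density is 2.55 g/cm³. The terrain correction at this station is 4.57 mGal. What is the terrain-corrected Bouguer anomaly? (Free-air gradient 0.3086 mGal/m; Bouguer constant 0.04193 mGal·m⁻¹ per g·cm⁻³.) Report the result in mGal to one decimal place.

-82.7

Free-air correction = 0.3086 × 2427.0 = 748.97 mGal
Free-air anomaly = 977999.02 − 978575.76 + (748.97) = 172.23 mGal
Bouguer slab correction = 0.04193 × 2.55 × 2427.0 = 259.50 mGal
Simple Bouguer anomaly = 172.23 − (259.50) = -87.27 mGal
Complete Bouguer anomaly = -87.27 + 4.57 = -82.70 mGal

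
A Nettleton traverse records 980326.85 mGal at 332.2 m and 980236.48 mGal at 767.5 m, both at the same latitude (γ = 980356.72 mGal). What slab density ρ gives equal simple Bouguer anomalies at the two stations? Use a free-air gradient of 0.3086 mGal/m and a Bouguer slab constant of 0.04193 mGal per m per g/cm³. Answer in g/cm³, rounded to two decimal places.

2.41

Δg_obs = 980236.48 − 980326.85 = -90.37 mGal over Δh = 767.5 − 332.2 = 435.3 m
Equal Bouguer anomalies ⇒ Δg_obs + (0.3086 − 0.04193ρ)·Δh = 0
0.3086 − 0.04193ρ = −Δg_obs/Δh = 0.20760
ρ = (0.3086 − 0.20760) / 0.04193 = 2.41 g/cm³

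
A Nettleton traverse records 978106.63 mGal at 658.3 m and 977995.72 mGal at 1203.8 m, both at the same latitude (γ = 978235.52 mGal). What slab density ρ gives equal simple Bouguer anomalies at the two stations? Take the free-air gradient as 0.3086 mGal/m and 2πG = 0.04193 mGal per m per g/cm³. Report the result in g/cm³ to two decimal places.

Δg_obs = 977995.72 − 978106.63 = -110.91 mGal over Δh = 1203.8 − 658.3 = 545.5 m
Equal Bouguer anomalies ⇒ Δg_obs + (0.3086 − 0.04193ρ)·Δh = 0
0.3086 − 0.04193ρ = −Δg_obs/Δh = 0.20332
ρ = (0.3086 − 0.20332) / 0.04193 = 2.51 g/cm³

2.51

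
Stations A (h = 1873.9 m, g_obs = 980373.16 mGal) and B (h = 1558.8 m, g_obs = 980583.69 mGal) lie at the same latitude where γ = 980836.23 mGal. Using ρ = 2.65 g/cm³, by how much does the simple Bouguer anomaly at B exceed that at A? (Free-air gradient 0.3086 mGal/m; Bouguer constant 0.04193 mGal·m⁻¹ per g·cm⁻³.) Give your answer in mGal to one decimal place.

Δg_SB(A) = 980373.16 − 980836.23 + 0.3086×1873.9 − 0.04193×2.65×1873.9 = -93.00 mGal
Δg_SB(B) = 980583.69 − 980836.23 + 0.3086×1558.8 − 0.04193×2.65×1558.8 = 55.30 mGal
Difference = 55.30 − (-93.00) = 148.30 mGal

148.3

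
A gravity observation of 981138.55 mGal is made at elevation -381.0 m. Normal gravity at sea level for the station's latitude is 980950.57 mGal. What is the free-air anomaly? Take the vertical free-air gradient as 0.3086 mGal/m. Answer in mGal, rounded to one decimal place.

70.4

Free-air correction = 0.3086 × -381.0 = -117.58 mGal
Free-air anomaly = 981138.55 − 980950.57 + (-117.58) = 70.40 mGal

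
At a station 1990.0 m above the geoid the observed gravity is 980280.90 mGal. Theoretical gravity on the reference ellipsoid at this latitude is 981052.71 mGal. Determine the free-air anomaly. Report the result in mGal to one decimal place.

Free-air correction = 0.3086 × 1990.0 = 614.11 mGal
Free-air anomaly = 980280.90 − 981052.71 + (614.11) = -157.70 mGal

-157.7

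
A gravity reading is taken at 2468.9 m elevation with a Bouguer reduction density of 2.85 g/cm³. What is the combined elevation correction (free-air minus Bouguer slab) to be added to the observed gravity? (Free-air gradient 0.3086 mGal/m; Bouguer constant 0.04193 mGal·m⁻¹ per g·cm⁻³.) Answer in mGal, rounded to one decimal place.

466.9

Combined gradient = 0.3086 − 0.04193 × 2.85 = 0.1890995 mGal/m
Combined elevation correction = 0.1890995 × 2468.9 = 466.9 mGal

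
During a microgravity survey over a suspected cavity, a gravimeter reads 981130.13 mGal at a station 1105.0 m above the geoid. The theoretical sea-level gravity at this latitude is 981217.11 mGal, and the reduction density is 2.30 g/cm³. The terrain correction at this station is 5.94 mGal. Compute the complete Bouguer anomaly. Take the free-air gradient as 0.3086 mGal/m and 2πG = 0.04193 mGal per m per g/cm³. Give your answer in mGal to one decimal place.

153.4

Free-air correction = 0.3086 × 1105.0 = 341.00 mGal
Free-air anomaly = 981130.13 − 981217.11 + (341.00) = 254.02 mGal
Bouguer slab correction = 0.04193 × 2.30 × 1105.0 = 106.57 mGal
Simple Bouguer anomaly = 254.02 − (106.57) = 147.45 mGal
Complete Bouguer anomaly = 147.45 + 5.94 = 153.39 mGal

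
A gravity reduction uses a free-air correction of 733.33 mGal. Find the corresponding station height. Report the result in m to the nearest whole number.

h = 733.33 / 0.3086 = 2376.31 m

2376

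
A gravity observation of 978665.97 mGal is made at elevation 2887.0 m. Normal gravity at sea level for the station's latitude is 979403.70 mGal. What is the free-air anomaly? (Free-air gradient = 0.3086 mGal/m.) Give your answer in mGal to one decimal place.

Free-air correction = 0.3086 × 2887.0 = 890.93 mGal
Free-air anomaly = 978665.97 − 979403.70 + (890.93) = 153.20 mGal

153.2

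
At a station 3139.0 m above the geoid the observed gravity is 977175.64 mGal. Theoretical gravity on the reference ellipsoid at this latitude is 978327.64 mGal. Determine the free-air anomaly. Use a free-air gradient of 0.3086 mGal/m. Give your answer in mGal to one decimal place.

Free-air correction = 0.3086 × 3139.0 = 968.70 mGal
Free-air anomaly = 977175.64 − 978327.64 + (968.70) = -183.30 mGal

-183.3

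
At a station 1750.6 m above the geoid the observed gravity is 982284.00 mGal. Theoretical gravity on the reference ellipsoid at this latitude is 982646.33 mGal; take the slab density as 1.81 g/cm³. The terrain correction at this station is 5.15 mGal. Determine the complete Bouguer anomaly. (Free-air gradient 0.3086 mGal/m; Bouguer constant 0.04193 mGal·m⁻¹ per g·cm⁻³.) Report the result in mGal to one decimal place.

Free-air correction = 0.3086 × 1750.6 = 540.24 mGal
Free-air anomaly = 982284.00 − 982646.33 + (540.24) = 177.91 mGal
Bouguer slab correction = 0.04193 × 1.81 × 1750.6 = 132.86 mGal
Simple Bouguer anomaly = 177.91 − (132.86) = 45.05 mGal
Complete Bouguer anomaly = 45.05 + 5.15 = 50.20 mGal

50.2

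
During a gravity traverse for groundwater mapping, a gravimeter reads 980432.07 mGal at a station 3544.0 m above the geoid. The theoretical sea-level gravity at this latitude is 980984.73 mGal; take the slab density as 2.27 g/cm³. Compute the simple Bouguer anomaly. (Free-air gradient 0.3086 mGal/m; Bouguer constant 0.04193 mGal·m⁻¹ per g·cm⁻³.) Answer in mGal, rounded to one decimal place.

203.7

Free-air correction = 0.3086 × 3544.0 = 1093.68 mGal
Free-air anomaly = 980432.07 − 980984.73 + (1093.68) = 541.02 mGal
Bouguer slab correction = 0.04193 × 2.27 × 3544.0 = 337.32 mGal
Simple Bouguer anomaly = 541.02 − (337.32) = 203.70 mGal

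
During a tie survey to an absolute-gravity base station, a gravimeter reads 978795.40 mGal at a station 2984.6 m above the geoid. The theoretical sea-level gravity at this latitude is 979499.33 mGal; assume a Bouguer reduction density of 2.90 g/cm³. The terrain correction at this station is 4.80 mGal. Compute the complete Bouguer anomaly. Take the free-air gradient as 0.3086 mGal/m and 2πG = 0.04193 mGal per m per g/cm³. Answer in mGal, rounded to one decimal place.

Free-air correction = 0.3086 × 2984.6 = 921.05 mGal
Free-air anomaly = 978795.40 − 979499.33 + (921.05) = 217.12 mGal
Bouguer slab correction = 0.04193 × 2.90 × 2984.6 = 362.92 mGal
Simple Bouguer anomaly = 217.12 − (362.92) = -145.80 mGal
Complete Bouguer anomaly = -145.80 + 4.80 = -141.00 mGal

-141.0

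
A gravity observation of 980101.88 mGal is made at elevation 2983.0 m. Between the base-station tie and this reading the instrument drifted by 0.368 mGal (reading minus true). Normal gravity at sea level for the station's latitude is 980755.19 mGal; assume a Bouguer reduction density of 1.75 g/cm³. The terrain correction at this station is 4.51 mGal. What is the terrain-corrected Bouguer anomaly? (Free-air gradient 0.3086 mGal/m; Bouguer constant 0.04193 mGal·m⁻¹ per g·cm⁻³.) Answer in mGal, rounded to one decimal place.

Drift-corrected reading = 980101.88 − (0.368) = 980101.512 mGal
Free-air correction = 0.3086 × 2983.0 = 920.55 mGal
Free-air anomaly = 980101.512 − 980755.19 + (920.55) = 266.872 mGal
Bouguer slab correction = 0.04193 × 1.75 × 2983.0 = 218.89 mGal
Simple Bouguer anomaly = 266.872 − (218.89) = 47.982 mGal
Complete Bouguer anomaly = 47.982 + 4.51 = 52.492 mGal

52.5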